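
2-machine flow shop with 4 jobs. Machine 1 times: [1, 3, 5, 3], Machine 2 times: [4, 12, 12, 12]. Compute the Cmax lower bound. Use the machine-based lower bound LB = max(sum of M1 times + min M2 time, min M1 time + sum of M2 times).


LB1 = sum(M1 times) + min(M2 times) = 12 + 4 = 16
LB2 = min(M1 times) + sum(M2 times) = 1 + 40 = 41
Lower bound = max(LB1, LB2) = max(16, 41) = 41

41


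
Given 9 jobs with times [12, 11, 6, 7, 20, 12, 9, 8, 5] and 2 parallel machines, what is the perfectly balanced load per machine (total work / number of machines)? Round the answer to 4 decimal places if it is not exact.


Total processing time = 12 + 11 + 6 + 7 + 20 + 12 + 9 + 8 + 5 = 90
Number of machines = 2
Ideal balanced load = 90 / 2 = 45.0

45.0


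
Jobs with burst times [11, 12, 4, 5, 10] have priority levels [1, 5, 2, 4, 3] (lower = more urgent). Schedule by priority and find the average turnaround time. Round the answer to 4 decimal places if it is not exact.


Sort by priority (ascending = highest first):
Order: [(1, 11), (2, 4), (3, 10), (4, 5), (5, 12)]
Completion times:
  Priority 1, burst=11, C=11
  Priority 2, burst=4, C=15
  Priority 3, burst=10, C=25
  Priority 4, burst=5, C=30
  Priority 5, burst=12, C=42
Average turnaround = 123/5 = 24.6

24.6


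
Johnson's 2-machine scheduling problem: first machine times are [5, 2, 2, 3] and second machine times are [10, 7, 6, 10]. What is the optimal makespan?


Apply Johnson's rule:
  Group 1 (a <= b): [(2, 2, 7), (3, 2, 6), (4, 3, 10), (1, 5, 10)]
  Group 2 (a > b): []
Optimal job order: [2, 3, 4, 1]
Schedule:
  Job 2: M1 done at 2, M2 done at 9
  Job 3: M1 done at 4, M2 done at 15
  Job 4: M1 done at 7, M2 done at 25
  Job 1: M1 done at 12, M2 done at 35
Makespan = 35

35


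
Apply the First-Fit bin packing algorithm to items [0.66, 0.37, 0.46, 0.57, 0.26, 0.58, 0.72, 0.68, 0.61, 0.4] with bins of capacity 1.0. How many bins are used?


Place items sequentially using First-Fit:
  Item 0.66 -> new Bin 1
  Item 0.37 -> new Bin 2
  Item 0.46 -> Bin 2 (now 0.83)
  Item 0.57 -> new Bin 3
  Item 0.26 -> Bin 1 (now 0.92)
  Item 0.58 -> new Bin 4
  Item 0.72 -> new Bin 5
  Item 0.68 -> new Bin 6
  Item 0.61 -> new Bin 7
  Item 0.4 -> Bin 3 (now 0.97)
Total bins used = 7

7


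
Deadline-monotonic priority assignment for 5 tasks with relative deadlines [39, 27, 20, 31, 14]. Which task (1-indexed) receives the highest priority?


Sort tasks by relative deadline (ascending):
  Task 5: deadline = 14
  Task 3: deadline = 20
  Task 2: deadline = 27
  Task 4: deadline = 31
  Task 1: deadline = 39
Priority order (highest first): [5, 3, 2, 4, 1]
Highest priority task = 5

5


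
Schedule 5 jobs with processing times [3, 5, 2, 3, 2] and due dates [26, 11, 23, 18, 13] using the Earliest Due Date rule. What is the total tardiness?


Sort by due date (EDD order): [(5, 11), (2, 13), (3, 18), (2, 23), (3, 26)]
Compute completion times and tardiness:
  Job 1: p=5, d=11, C=5, tardiness=max(0,5-11)=0
  Job 2: p=2, d=13, C=7, tardiness=max(0,7-13)=0
  Job 3: p=3, d=18, C=10, tardiness=max(0,10-18)=0
  Job 4: p=2, d=23, C=12, tardiness=max(0,12-23)=0
  Job 5: p=3, d=26, C=15, tardiness=max(0,15-26)=0
Total tardiness = 0

0


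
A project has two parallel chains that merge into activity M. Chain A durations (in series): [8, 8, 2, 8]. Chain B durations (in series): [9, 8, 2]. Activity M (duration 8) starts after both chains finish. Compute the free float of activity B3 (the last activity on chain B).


ES(B3) = sum of predecessors on chain B = 17
EF(B3) = ES + duration = 17 + 2 = 19
Successor of B3 is M. ES(M) = max(sum(A), sum(B)) = max(26, 19) = 26
Free float = ES(successor) - EF(current) = 26 - 19 = 7

7


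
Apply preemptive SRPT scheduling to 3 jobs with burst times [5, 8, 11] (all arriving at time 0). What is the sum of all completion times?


Since all jobs arrive at t=0, SRPT equals SPT ordering.
SPT order: [5, 8, 11]
Completion times:
  Job 1: p=5, C=5
  Job 2: p=8, C=13
  Job 3: p=11, C=24
Total completion time = 5 + 13 + 24 = 42

42


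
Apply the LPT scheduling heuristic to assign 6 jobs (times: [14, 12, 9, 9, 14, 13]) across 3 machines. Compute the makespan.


Sort jobs in decreasing order (LPT): [14, 14, 13, 12, 9, 9]
Assign each job to the least loaded machine:
  Machine 1: jobs [14, 9], load = 23
  Machine 2: jobs [14, 9], load = 23
  Machine 3: jobs [13, 12], load = 25
Makespan = max load = 25

25


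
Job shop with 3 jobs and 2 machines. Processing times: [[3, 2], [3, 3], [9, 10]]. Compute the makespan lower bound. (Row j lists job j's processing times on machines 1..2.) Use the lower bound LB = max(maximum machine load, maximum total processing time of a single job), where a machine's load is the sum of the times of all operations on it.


Machine loads:
  Machine 1: 3 + 3 + 9 = 15
  Machine 2: 2 + 3 + 10 = 15
Max machine load = 15
Job totals:
  Job 1: 5
  Job 2: 6
  Job 3: 19
Max job total = 19
Lower bound = max(15, 19) = 19

19


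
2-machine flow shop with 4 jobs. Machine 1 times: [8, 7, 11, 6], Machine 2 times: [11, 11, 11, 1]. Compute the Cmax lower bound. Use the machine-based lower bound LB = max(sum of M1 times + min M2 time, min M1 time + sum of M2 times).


LB1 = sum(M1 times) + min(M2 times) = 32 + 1 = 33
LB2 = min(M1 times) + sum(M2 times) = 6 + 34 = 40
Lower bound = max(LB1, LB2) = max(33, 40) = 40

40


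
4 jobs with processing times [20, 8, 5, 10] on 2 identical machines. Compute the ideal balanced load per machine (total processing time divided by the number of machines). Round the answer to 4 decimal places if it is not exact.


Total processing time = 20 + 8 + 5 + 10 = 43
Number of machines = 2
Ideal balanced load = 43 / 2 = 21.5

21.5


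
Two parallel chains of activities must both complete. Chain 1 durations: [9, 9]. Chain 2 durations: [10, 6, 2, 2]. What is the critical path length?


Path A total = 9 + 9 = 18
Path B total = 10 + 6 + 2 + 2 = 20
Critical path = longest path = max(18, 20) = 20

20


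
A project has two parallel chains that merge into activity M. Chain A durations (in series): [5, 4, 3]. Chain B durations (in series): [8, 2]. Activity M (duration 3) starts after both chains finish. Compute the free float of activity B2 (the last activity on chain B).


ES(B2) = sum of predecessors on chain B = 8
EF(B2) = ES + duration = 8 + 2 = 10
Successor of B2 is M. ES(M) = max(sum(A), sum(B)) = max(12, 10) = 12
Free float = ES(successor) - EF(current) = 12 - 10 = 2

2


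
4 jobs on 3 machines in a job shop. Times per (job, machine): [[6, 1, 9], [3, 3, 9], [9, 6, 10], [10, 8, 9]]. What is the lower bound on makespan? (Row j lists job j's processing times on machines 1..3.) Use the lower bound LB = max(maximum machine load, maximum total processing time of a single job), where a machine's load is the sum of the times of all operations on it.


Machine loads:
  Machine 1: 6 + 3 + 9 + 10 = 28
  Machine 2: 1 + 3 + 6 + 8 = 18
  Machine 3: 9 + 9 + 10 + 9 = 37
Max machine load = 37
Job totals:
  Job 1: 16
  Job 2: 15
  Job 3: 25
  Job 4: 27
Max job total = 27
Lower bound = max(37, 27) = 37

37


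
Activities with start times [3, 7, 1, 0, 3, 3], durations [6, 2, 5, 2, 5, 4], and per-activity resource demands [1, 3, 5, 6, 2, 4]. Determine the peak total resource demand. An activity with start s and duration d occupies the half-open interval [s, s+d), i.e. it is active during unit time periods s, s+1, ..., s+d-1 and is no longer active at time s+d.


Each activity i is active on [start_i, start_i + duration_i).
Compute total resource usage per time slot:
  t=0: active resources = [6], total = 6
  t=1: active resources = [5, 6], total = 11
  t=2: active resources = [5], total = 5
  t=3: active resources = [1, 5, 2, 4], total = 12
  t=4: active resources = [1, 5, 2, 4], total = 12
  t=5: active resources = [1, 5, 2, 4], total = 12
  t=6: active resources = [1, 2, 4], total = 7
  t=7: active resources = [1, 3, 2], total = 6
  t=8: active resources = [1, 3], total = 4
Peak resource demand = 12

12


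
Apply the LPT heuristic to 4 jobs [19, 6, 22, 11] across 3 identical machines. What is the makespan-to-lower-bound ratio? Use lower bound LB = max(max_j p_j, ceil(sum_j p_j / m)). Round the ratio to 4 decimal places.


LPT order: [22, 19, 11, 6]
Machine loads after assignment: [22, 19, 17]
LPT makespan = 22
Lower bound = max(max_job, ceil(total/3)) = max(22, 20) = 22
Ratio = 22 / 22 = 1.0

1.0


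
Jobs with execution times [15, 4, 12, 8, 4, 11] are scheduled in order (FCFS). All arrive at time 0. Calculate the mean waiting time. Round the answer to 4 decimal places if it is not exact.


FCFS order (as given): [15, 4, 12, 8, 4, 11]
Waiting times:
  Job 1: wait = 0
  Job 2: wait = 15
  Job 3: wait = 19
  Job 4: wait = 31
  Job 5: wait = 39
  Job 6: wait = 43
Sum of waiting times = 147
Average waiting time = 147/6 = 24.5

24.5


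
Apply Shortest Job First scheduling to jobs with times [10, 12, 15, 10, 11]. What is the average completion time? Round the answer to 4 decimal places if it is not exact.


SJF order (ascending): [10, 10, 11, 12, 15]
Completion times:
  Job 1: burst=10, C=10
  Job 2: burst=10, C=20
  Job 3: burst=11, C=31
  Job 4: burst=12, C=43
  Job 5: burst=15, C=58
Average completion = 162/5 = 32.4

32.4


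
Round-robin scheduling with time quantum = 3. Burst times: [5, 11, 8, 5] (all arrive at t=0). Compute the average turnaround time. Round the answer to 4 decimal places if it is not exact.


Time quantum = 3
Execution trace:
  J1 runs 3 units, time = 3
  J2 runs 3 units, time = 6
  J3 runs 3 units, time = 9
  J4 runs 3 units, time = 12
  J1 runs 2 units, time = 14
  J2 runs 3 units, time = 17
  J3 runs 3 units, time = 20
  J4 runs 2 units, time = 22
  J2 runs 3 units, time = 25
  J3 runs 2 units, time = 27
  J2 runs 2 units, time = 29
Finish times: [14, 29, 27, 22]
Average turnaround = 92/4 = 23.0

23.0


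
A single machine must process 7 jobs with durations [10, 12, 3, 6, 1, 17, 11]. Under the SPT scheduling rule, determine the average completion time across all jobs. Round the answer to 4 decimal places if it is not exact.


Sort jobs by processing time (SPT order): [1, 3, 6, 10, 11, 12, 17]
Compute completion times sequentially:
  Job 1: processing = 1, completes at 1
  Job 2: processing = 3, completes at 4
  Job 3: processing = 6, completes at 10
  Job 4: processing = 10, completes at 20
  Job 5: processing = 11, completes at 31
  Job 6: processing = 12, completes at 43
  Job 7: processing = 17, completes at 60
Sum of completion times = 169
Average completion time = 169/7 = 24.1429

24.1429


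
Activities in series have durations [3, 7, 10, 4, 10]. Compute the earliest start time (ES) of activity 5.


Activity 5 starts after activities 1 through 4 complete.
Predecessor durations: [3, 7, 10, 4]
ES = 3 + 7 + 10 + 4 = 24

24


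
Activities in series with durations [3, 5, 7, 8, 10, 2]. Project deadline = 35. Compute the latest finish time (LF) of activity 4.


LF(activity 4) = deadline - sum of successor durations
Successors: activities 5 through 6 with durations [10, 2]
Sum of successor durations = 12
LF = 35 - 12 = 23

23


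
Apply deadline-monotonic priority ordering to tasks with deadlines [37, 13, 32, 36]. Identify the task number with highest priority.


Sort tasks by relative deadline (ascending):
  Task 2: deadline = 13
  Task 3: deadline = 32
  Task 4: deadline = 36
  Task 1: deadline = 37
Priority order (highest first): [2, 3, 4, 1]
Highest priority task = 2

2


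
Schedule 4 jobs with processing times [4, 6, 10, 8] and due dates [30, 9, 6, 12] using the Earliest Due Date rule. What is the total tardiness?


Sort by due date (EDD order): [(10, 6), (6, 9), (8, 12), (4, 30)]
Compute completion times and tardiness:
  Job 1: p=10, d=6, C=10, tardiness=max(0,10-6)=4
  Job 2: p=6, d=9, C=16, tardiness=max(0,16-9)=7
  Job 3: p=8, d=12, C=24, tardiness=max(0,24-12)=12
  Job 4: p=4, d=30, C=28, tardiness=max(0,28-30)=0
Total tardiness = 23

23


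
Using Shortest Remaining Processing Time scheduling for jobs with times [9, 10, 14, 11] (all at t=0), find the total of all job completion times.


Since all jobs arrive at t=0, SRPT equals SPT ordering.
SPT order: [9, 10, 11, 14]
Completion times:
  Job 1: p=9, C=9
  Job 2: p=10, C=19
  Job 3: p=11, C=30
  Job 4: p=14, C=44
Total completion time = 9 + 19 + 30 + 44 = 102

102


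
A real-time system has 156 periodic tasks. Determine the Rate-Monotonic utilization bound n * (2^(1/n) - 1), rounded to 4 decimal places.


Compute 2^(1/156) = 1.0044531370
Subtract 1: 1.0044531370 - 1 = 0.0044531370
Multiply by n: 156 * 0.0044531370 = 0.6946893720
Round to 4 dp: 0.6947

0.6947


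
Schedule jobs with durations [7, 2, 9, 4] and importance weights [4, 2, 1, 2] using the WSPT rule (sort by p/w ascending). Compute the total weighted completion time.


Compute p/w ratios and sort ascending (WSPT): [(2, 2), (7, 4), (4, 2), (9, 1)]
Compute weighted completion times:
  Job (p=2,w=2): C=2, w*C=2*2=4
  Job (p=7,w=4): C=9, w*C=4*9=36
  Job (p=4,w=2): C=13, w*C=2*13=26
  Job (p=9,w=1): C=22, w*C=1*22=22
Total weighted completion time = 88

88


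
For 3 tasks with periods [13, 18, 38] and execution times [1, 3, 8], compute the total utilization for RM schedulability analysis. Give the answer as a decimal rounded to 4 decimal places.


Compute individual utilizations (exact fractions):
  Task 1: C/T = 1/13 (approx. 0.0769)
  Task 2: C/T = 3/18 = 1/6 (approx. 0.1667)
  Task 3: C/T = 8/38 = 4/19 (approx. 0.2105)
Total utilization U = 1/13 + 1/6 + 4/19 = 673/1482
Rounded to 4 decimal places: U = 0.4541
RM (Liu & Layland) bound for 3 tasks = 0.779763; compare with U = 673/1482 (approx. 0.454116)
U <= bound, so schedulable by RM sufficient condition.

0.4541


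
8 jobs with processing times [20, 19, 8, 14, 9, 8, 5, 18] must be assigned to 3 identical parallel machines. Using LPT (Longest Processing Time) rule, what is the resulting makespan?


Sort jobs in decreasing order (LPT): [20, 19, 18, 14, 9, 8, 8, 5]
Assign each job to the least loaded machine:
  Machine 1: jobs [20, 8, 8], load = 36
  Machine 2: jobs [19, 9, 5], load = 33
  Machine 3: jobs [18, 14], load = 32
Makespan = max load = 36

36


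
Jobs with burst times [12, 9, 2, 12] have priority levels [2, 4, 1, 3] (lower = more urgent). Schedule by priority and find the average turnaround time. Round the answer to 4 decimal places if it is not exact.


Sort by priority (ascending = highest first):
Order: [(1, 2), (2, 12), (3, 12), (4, 9)]
Completion times:
  Priority 1, burst=2, C=2
  Priority 2, burst=12, C=14
  Priority 3, burst=12, C=26
  Priority 4, burst=9, C=35
Average turnaround = 77/4 = 19.25

19.25


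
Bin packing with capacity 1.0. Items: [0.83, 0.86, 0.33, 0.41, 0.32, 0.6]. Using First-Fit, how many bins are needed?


Place items sequentially using First-Fit:
  Item 0.83 -> new Bin 1
  Item 0.86 -> new Bin 2
  Item 0.33 -> new Bin 3
  Item 0.41 -> Bin 3 (now 0.74)
  Item 0.32 -> new Bin 4
  Item 0.6 -> Bin 4 (now 0.92)
Total bins used = 4

4


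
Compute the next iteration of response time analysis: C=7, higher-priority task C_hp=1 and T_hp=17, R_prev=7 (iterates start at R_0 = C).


R_next = C + ceil(R_prev / T_hp) * C_hp
ceil(7 / 17) = ceil(0.4118) = 1
Interference = 1 * 1 = 1
R_next = 7 + 1 = 8

8


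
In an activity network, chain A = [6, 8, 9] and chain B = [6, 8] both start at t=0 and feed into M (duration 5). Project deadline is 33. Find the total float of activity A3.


Forward pass: ES(A3) = sum of predecessors on chain A = 14
EF = ES + duration = 14 + 9 = 23
Backward pass: LF(M) = deadline = 33; LS(M) = 33 - 5 = 28
LF(A3) = LS(M) - sum(successors on chain A) = 28 - 0 = 28
LS = LF - duration = 28 - 9 = 19
Total float = LS - ES = 19 - 14 = 5

5


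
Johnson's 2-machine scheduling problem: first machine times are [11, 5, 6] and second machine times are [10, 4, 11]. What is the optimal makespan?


Apply Johnson's rule:
  Group 1 (a <= b): [(3, 6, 11)]
  Group 2 (a > b): [(1, 11, 10), (2, 5, 4)]
Optimal job order: [3, 1, 2]
Schedule:
  Job 3: M1 done at 6, M2 done at 17
  Job 1: M1 done at 17, M2 done at 27
  Job 2: M1 done at 22, M2 done at 31
Makespan = 31

31


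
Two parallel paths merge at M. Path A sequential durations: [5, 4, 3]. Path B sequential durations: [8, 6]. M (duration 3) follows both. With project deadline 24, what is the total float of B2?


Forward pass: ES(B2) = sum of predecessors on chain B = 8
EF = ES + duration = 8 + 6 = 14
Backward pass: LF(M) = deadline = 24; LS(M) = 24 - 3 = 21
LF(B2) = LS(M) - sum(successors on chain B) = 21 - 0 = 21
LS = LF - duration = 21 - 6 = 15
Total float = LS - ES = 15 - 8 = 7

7


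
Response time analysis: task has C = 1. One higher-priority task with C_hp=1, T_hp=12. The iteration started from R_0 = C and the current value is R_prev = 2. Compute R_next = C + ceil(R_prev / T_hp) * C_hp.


R_next = C + ceil(R_prev / T_hp) * C_hp
ceil(2 / 12) = ceil(0.1667) = 1
Interference = 1 * 1 = 1
R_next = 1 + 1 = 2
R_next = R_prev, so the iteration has converged (response time = 2).

2


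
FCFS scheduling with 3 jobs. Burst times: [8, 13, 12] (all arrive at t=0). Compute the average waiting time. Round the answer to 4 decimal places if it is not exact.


FCFS order (as given): [8, 13, 12]
Waiting times:
  Job 1: wait = 0
  Job 2: wait = 8
  Job 3: wait = 21
Sum of waiting times = 29
Average waiting time = 29/3 = 9.6667

9.6667


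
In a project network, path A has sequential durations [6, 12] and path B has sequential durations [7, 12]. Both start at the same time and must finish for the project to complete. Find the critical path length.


Path A total = 6 + 12 = 18
Path B total = 7 + 12 = 19
Critical path = longest path = max(18, 19) = 19

19


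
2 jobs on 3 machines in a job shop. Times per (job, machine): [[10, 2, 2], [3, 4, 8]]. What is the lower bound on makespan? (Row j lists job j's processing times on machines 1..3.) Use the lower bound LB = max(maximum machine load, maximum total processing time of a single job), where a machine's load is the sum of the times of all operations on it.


Machine loads:
  Machine 1: 10 + 3 = 13
  Machine 2: 2 + 4 = 6
  Machine 3: 2 + 8 = 10
Max machine load = 13
Job totals:
  Job 1: 14
  Job 2: 15
Max job total = 15
Lower bound = max(13, 15) = 15

15


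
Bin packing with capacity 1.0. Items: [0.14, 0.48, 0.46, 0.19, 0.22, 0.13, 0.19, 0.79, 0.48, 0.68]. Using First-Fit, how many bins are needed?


Place items sequentially using First-Fit:
  Item 0.14 -> new Bin 1
  Item 0.48 -> Bin 1 (now 0.62)
  Item 0.46 -> new Bin 2
  Item 0.19 -> Bin 1 (now 0.81)
  Item 0.22 -> Bin 2 (now 0.68)
  Item 0.13 -> Bin 1 (now 0.94)
  Item 0.19 -> Bin 2 (now 0.87)
  Item 0.79 -> new Bin 3
  Item 0.48 -> new Bin 4
  Item 0.68 -> new Bin 5
Total bins used = 5

5


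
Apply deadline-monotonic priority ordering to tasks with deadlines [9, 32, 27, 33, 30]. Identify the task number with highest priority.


Sort tasks by relative deadline (ascending):
  Task 1: deadline = 9
  Task 3: deadline = 27
  Task 5: deadline = 30
  Task 2: deadline = 32
  Task 4: deadline = 33
Priority order (highest first): [1, 3, 5, 2, 4]
Highest priority task = 1

1


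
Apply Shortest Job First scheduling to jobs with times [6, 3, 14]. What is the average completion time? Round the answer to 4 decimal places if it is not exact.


SJF order (ascending): [3, 6, 14]
Completion times:
  Job 1: burst=3, C=3
  Job 2: burst=6, C=9
  Job 3: burst=14, C=23
Average completion = 35/3 = 11.6667

11.6667


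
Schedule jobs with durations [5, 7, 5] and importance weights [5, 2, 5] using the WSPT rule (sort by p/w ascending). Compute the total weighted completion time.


Compute p/w ratios and sort ascending (WSPT): [(5, 5), (5, 5), (7, 2)]
Compute weighted completion times:
  Job (p=5,w=5): C=5, w*C=5*5=25
  Job (p=5,w=5): C=10, w*C=5*10=50
  Job (p=7,w=2): C=17, w*C=2*17=34
Total weighted completion time = 109

109


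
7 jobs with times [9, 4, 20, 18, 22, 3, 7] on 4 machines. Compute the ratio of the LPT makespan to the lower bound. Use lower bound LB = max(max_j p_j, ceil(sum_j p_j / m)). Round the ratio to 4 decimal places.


LPT order: [22, 20, 18, 9, 7, 4, 3]
Machine loads after assignment: [22, 20, 21, 20]
LPT makespan = 22
Lower bound = max(max_job, ceil(total/4)) = max(22, 21) = 22
Ratio = 22 / 22 = 1.0

1.0


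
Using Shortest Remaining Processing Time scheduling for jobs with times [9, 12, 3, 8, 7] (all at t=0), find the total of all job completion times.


Since all jobs arrive at t=0, SRPT equals SPT ordering.
SPT order: [3, 7, 8, 9, 12]
Completion times:
  Job 1: p=3, C=3
  Job 2: p=7, C=10
  Job 3: p=8, C=18
  Job 4: p=9, C=27
  Job 5: p=12, C=39
Total completion time = 3 + 10 + 18 + 27 + 39 = 97

97


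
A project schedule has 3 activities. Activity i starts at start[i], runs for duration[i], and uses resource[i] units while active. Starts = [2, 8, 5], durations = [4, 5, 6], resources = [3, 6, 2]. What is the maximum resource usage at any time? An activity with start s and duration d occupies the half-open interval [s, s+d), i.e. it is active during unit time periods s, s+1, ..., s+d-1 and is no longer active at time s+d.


Each activity i is active on [start_i, start_i + duration_i).
Compute total resource usage per time slot:
  t=0: active resources = [], total = 0
  t=1: active resources = [], total = 0
  t=2: active resources = [3], total = 3
  t=3: active resources = [3], total = 3
  t=4: active resources = [3], total = 3
  t=5: active resources = [3, 2], total = 5
  t=6: active resources = [2], total = 2
  t=7: active resources = [2], total = 2
  t=8: active resources = [6, 2], total = 8
  t=9: active resources = [6, 2], total = 8
  t=10: active resources = [6, 2], total = 8
  t=11: active resources = [6], total = 6
  t=12: active resources = [6], total = 6
Peak resource demand = 8

8


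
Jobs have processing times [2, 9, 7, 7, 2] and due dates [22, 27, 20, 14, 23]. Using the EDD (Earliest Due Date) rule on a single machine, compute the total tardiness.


Sort by due date (EDD order): [(7, 14), (7, 20), (2, 22), (2, 23), (9, 27)]
Compute completion times and tardiness:
  Job 1: p=7, d=14, C=7, tardiness=max(0,7-14)=0
  Job 2: p=7, d=20, C=14, tardiness=max(0,14-20)=0
  Job 3: p=2, d=22, C=16, tardiness=max(0,16-22)=0
  Job 4: p=2, d=23, C=18, tardiness=max(0,18-23)=0
  Job 5: p=9, d=27, C=27, tardiness=max(0,27-27)=0
Total tardiness = 0

0


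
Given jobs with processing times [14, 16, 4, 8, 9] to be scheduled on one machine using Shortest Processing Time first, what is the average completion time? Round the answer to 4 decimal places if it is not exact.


Sort jobs by processing time (SPT order): [4, 8, 9, 14, 16]
Compute completion times sequentially:
  Job 1: processing = 4, completes at 4
  Job 2: processing = 8, completes at 12
  Job 3: processing = 9, completes at 21
  Job 4: processing = 14, completes at 35
  Job 5: processing = 16, completes at 51
Sum of completion times = 123
Average completion time = 123/5 = 24.6

24.6


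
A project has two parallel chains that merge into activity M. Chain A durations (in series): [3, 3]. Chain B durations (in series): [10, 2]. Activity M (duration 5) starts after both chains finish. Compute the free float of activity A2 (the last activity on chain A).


ES(A2) = sum of predecessors on chain A = 3
EF(A2) = ES + duration = 3 + 3 = 6
Successor of A2 is M. ES(M) = max(sum(A), sum(B)) = max(6, 12) = 12
Free float = ES(successor) - EF(current) = 12 - 6 = 6

6


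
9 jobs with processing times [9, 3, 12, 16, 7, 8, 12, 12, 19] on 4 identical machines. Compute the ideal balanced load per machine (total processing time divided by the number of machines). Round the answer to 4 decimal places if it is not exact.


Total processing time = 9 + 3 + 12 + 16 + 7 + 8 + 12 + 12 + 19 = 98
Number of machines = 4
Ideal balanced load = 98 / 4 = 24.5

24.5


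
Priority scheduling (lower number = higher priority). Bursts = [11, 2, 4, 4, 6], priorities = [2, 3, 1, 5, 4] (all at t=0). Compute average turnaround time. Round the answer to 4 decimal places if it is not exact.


Sort by priority (ascending = highest first):
Order: [(1, 4), (2, 11), (3, 2), (4, 6), (5, 4)]
Completion times:
  Priority 1, burst=4, C=4
  Priority 2, burst=11, C=15
  Priority 3, burst=2, C=17
  Priority 4, burst=6, C=23
  Priority 5, burst=4, C=27
Average turnaround = 86/5 = 17.2

17.2


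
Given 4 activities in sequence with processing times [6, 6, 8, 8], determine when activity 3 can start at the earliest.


Activity 3 starts after activities 1 through 2 complete.
Predecessor durations: [6, 6]
ES = 6 + 6 = 12

12


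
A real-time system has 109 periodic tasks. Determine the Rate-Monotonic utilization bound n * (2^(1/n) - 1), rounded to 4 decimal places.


Compute 2^(1/109) = 1.0063794108
Subtract 1: 1.0063794108 - 1 = 0.0063794108
Multiply by n: 109 * 0.0063794108 = 0.6953557772
Round to 4 dp: 0.6954

0.6954


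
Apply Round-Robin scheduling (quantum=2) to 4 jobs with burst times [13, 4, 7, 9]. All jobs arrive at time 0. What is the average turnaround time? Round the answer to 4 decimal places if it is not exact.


Time quantum = 2
Execution trace:
  J1 runs 2 units, time = 2
  J2 runs 2 units, time = 4
  J3 runs 2 units, time = 6
  J4 runs 2 units, time = 8
  J1 runs 2 units, time = 10
  J2 runs 2 units, time = 12
  J3 runs 2 units, time = 14
  J4 runs 2 units, time = 16
  J1 runs 2 units, time = 18
  J3 runs 2 units, time = 20
  J4 runs 2 units, time = 22
  J1 runs 2 units, time = 24
  J3 runs 1 units, time = 25
  J4 runs 2 units, time = 27
  J1 runs 2 units, time = 29
  J4 runs 1 units, time = 30
  J1 runs 2 units, time = 32
  J1 runs 1 units, time = 33
Finish times: [33, 12, 25, 30]
Average turnaround = 100/4 = 25.0

25.0


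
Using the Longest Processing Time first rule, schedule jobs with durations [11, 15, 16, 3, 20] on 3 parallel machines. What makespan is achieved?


Sort jobs in decreasing order (LPT): [20, 16, 15, 11, 3]
Assign each job to the least loaded machine:
  Machine 1: jobs [20], load = 20
  Machine 2: jobs [16, 3], load = 19
  Machine 3: jobs [15, 11], load = 26
Makespan = max load = 26

26


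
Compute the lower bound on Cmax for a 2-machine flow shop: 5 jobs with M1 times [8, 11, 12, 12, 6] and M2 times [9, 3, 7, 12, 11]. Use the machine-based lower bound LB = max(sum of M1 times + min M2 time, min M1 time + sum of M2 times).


LB1 = sum(M1 times) + min(M2 times) = 49 + 3 = 52
LB2 = min(M1 times) + sum(M2 times) = 6 + 42 = 48
Lower bound = max(LB1, LB2) = max(52, 48) = 52

52


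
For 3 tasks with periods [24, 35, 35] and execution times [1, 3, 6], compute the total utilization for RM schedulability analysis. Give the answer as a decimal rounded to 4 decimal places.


Compute individual utilizations (exact fractions):
  Task 1: C/T = 1/24 (approx. 0.0417)
  Task 2: C/T = 3/35 (approx. 0.0857)
  Task 3: C/T = 6/35 (approx. 0.1714)
Total utilization U = 1/24 + 3/35 + 6/35 = 251/840
Rounded to 4 decimal places: U = 0.2988
RM (Liu & Layland) bound for 3 tasks = 0.779763; compare with U = 251/840 (approx. 0.298810)
U <= bound, so schedulable by RM sufficient condition.

0.2988


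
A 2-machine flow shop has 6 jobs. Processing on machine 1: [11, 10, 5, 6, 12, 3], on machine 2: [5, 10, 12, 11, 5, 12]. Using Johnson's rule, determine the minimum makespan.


Apply Johnson's rule:
  Group 1 (a <= b): [(6, 3, 12), (3, 5, 12), (4, 6, 11), (2, 10, 10)]
  Group 2 (a > b): [(1, 11, 5), (5, 12, 5)]
Optimal job order: [6, 3, 4, 2, 1, 5]
Schedule:
  Job 6: M1 done at 3, M2 done at 15
  Job 3: M1 done at 8, M2 done at 27
  Job 4: M1 done at 14, M2 done at 38
  Job 2: M1 done at 24, M2 done at 48
  Job 1: M1 done at 35, M2 done at 53
  Job 5: M1 done at 47, M2 done at 58
Makespan = 58

58


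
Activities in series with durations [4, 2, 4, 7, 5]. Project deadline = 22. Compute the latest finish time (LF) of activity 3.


LF(activity 3) = deadline - sum of successor durations
Successors: activities 4 through 5 with durations [7, 5]
Sum of successor durations = 12
LF = 22 - 12 = 10

10


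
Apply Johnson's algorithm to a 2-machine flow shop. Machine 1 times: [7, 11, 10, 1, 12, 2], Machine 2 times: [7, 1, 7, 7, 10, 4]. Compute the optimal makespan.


Apply Johnson's rule:
  Group 1 (a <= b): [(4, 1, 7), (6, 2, 4), (1, 7, 7)]
  Group 2 (a > b): [(5, 12, 10), (3, 10, 7), (2, 11, 1)]
Optimal job order: [4, 6, 1, 5, 3, 2]
Schedule:
  Job 4: M1 done at 1, M2 done at 8
  Job 6: M1 done at 3, M2 done at 12
  Job 1: M1 done at 10, M2 done at 19
  Job 5: M1 done at 22, M2 done at 32
  Job 3: M1 done at 32, M2 done at 39
  Job 2: M1 done at 43, M2 done at 44
Makespan = 44

44


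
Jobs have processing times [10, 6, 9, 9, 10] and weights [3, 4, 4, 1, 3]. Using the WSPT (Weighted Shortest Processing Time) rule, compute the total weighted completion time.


Compute p/w ratios and sort ascending (WSPT): [(6, 4), (9, 4), (10, 3), (10, 3), (9, 1)]
Compute weighted completion times:
  Job (p=6,w=4): C=6, w*C=4*6=24
  Job (p=9,w=4): C=15, w*C=4*15=60
  Job (p=10,w=3): C=25, w*C=3*25=75
  Job (p=10,w=3): C=35, w*C=3*35=105
  Job (p=9,w=1): C=44, w*C=1*44=44
Total weighted completion time = 308

308


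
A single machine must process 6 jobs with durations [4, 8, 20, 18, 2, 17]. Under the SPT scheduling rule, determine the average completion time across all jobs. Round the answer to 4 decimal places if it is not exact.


Sort jobs by processing time (SPT order): [2, 4, 8, 17, 18, 20]
Compute completion times sequentially:
  Job 1: processing = 2, completes at 2
  Job 2: processing = 4, completes at 6
  Job 3: processing = 8, completes at 14
  Job 4: processing = 17, completes at 31
  Job 5: processing = 18, completes at 49
  Job 6: processing = 20, completes at 69
Sum of completion times = 171
Average completion time = 171/6 = 28.5

28.5


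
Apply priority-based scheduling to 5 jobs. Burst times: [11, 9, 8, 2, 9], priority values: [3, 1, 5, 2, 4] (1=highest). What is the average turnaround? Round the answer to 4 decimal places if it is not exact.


Sort by priority (ascending = highest first):
Order: [(1, 9), (2, 2), (3, 11), (4, 9), (5, 8)]
Completion times:
  Priority 1, burst=9, C=9
  Priority 2, burst=2, C=11
  Priority 3, burst=11, C=22
  Priority 4, burst=9, C=31
  Priority 5, burst=8, C=39
Average turnaround = 112/5 = 22.4

22.4


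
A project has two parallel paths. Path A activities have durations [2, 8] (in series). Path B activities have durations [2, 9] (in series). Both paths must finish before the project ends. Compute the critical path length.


Path A total = 2 + 8 = 10
Path B total = 2 + 9 = 11
Critical path = longest path = max(10, 11) = 11

11


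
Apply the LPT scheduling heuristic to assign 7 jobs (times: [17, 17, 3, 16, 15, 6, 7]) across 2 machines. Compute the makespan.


Sort jobs in decreasing order (LPT): [17, 17, 16, 15, 7, 6, 3]
Assign each job to the least loaded machine:
  Machine 1: jobs [17, 16, 6, 3], load = 42
  Machine 2: jobs [17, 15, 7], load = 39
Makespan = max load = 42

42


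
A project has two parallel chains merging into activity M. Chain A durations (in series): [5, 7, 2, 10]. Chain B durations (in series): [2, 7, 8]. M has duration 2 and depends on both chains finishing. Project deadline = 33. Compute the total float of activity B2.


Forward pass: ES(B2) = sum of predecessors on chain B = 2
EF = ES + duration = 2 + 7 = 9
Backward pass: LF(M) = deadline = 33; LS(M) = 33 - 2 = 31
LF(B2) = LS(M) - sum(successors on chain B) = 31 - 8 = 23
LS = LF - duration = 23 - 7 = 16
Total float = LS - ES = 16 - 2 = 14

14


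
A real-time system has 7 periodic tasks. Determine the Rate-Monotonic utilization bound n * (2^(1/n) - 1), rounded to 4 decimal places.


Compute 2^(1/7) = 1.1040895137
Subtract 1: 1.1040895137 - 1 = 0.1040895137
Multiply by n: 7 * 0.1040895137 = 0.7286265959
Round to 4 dp: 0.7286

0.7286


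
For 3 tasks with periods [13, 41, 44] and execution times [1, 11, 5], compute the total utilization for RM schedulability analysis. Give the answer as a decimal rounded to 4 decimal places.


Compute individual utilizations (exact fractions):
  Task 1: C/T = 1/13 (approx. 0.0769)
  Task 2: C/T = 11/41 (approx. 0.2683)
  Task 3: C/T = 5/44 (approx. 0.1136)
Total utilization U = 1/13 + 11/41 + 5/44 = 10761/23452
Rounded to 4 decimal places: U = 0.4589
RM (Liu & Layland) bound for 3 tasks = 0.779763; compare with U = 10761/23452 (approx. 0.458852)
U <= bound, so schedulable by RM sufficient condition.

0.4589


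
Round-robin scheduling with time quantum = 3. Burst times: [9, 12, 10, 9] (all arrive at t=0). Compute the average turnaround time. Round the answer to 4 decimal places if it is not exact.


Time quantum = 3
Execution trace:
  J1 runs 3 units, time = 3
  J2 runs 3 units, time = 6
  J3 runs 3 units, time = 9
  J4 runs 3 units, time = 12
  J1 runs 3 units, time = 15
  J2 runs 3 units, time = 18
  J3 runs 3 units, time = 21
  J4 runs 3 units, time = 24
  J1 runs 3 units, time = 27
  J2 runs 3 units, time = 30
  J3 runs 3 units, time = 33
  J4 runs 3 units, time = 36
  J2 runs 3 units, time = 39
  J3 runs 1 units, time = 40
Finish times: [27, 39, 40, 36]
Average turnaround = 142/4 = 35.5

35.5


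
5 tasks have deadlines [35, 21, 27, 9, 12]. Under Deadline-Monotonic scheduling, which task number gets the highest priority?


Sort tasks by relative deadline (ascending):
  Task 4: deadline = 9
  Task 5: deadline = 12
  Task 2: deadline = 21
  Task 3: deadline = 27
  Task 1: deadline = 35
Priority order (highest first): [4, 5, 2, 3, 1]
Highest priority task = 4

4


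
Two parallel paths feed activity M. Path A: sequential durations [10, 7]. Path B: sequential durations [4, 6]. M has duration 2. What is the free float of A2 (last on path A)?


ES(A2) = sum of predecessors on chain A = 10
EF(A2) = ES + duration = 10 + 7 = 17
Successor of A2 is M. ES(M) = max(sum(A), sum(B)) = max(17, 10) = 17
Free float = ES(successor) - EF(current) = 17 - 17 = 0

0


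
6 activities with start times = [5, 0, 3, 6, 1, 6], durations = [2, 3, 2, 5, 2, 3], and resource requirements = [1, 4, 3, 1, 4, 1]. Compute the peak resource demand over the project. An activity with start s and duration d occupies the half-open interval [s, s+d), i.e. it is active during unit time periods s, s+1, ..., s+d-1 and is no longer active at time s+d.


Each activity i is active on [start_i, start_i + duration_i).
Compute total resource usage per time slot:
  t=0: active resources = [4], total = 4
  t=1: active resources = [4, 4], total = 8
  t=2: active resources = [4, 4], total = 8
  t=3: active resources = [3], total = 3
  t=4: active resources = [3], total = 3
  t=5: active resources = [1], total = 1
  t=6: active resources = [1, 1, 1], total = 3
  t=7: active resources = [1, 1], total = 2
  t=8: active resources = [1, 1], total = 2
  t=9: active resources = [1], total = 1
  t=10: active resources = [1], total = 1
Peak resource demand = 8

8


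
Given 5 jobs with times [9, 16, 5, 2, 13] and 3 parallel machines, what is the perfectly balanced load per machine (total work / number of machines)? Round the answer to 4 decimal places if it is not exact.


Total processing time = 9 + 16 + 5 + 2 + 13 = 45
Number of machines = 3
Ideal balanced load = 45 / 3 = 15.0

15.0


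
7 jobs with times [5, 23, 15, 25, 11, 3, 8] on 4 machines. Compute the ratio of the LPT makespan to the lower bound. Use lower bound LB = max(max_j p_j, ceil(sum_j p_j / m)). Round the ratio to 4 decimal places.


LPT order: [25, 23, 15, 11, 8, 5, 3]
Machine loads after assignment: [25, 23, 20, 22]
LPT makespan = 25
Lower bound = max(max_job, ceil(total/4)) = max(25, 23) = 25
Ratio = 25 / 25 = 1.0

1.0


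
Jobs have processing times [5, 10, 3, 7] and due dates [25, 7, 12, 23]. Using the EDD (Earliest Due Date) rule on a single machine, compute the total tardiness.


Sort by due date (EDD order): [(10, 7), (3, 12), (7, 23), (5, 25)]
Compute completion times and tardiness:
  Job 1: p=10, d=7, C=10, tardiness=max(0,10-7)=3
  Job 2: p=3, d=12, C=13, tardiness=max(0,13-12)=1
  Job 3: p=7, d=23, C=20, tardiness=max(0,20-23)=0
  Job 4: p=5, d=25, C=25, tardiness=max(0,25-25)=0
Total tardiness = 4

4


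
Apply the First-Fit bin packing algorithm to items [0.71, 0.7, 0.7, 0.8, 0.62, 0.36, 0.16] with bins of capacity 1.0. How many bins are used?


Place items sequentially using First-Fit:
  Item 0.71 -> new Bin 1
  Item 0.7 -> new Bin 2
  Item 0.7 -> new Bin 3
  Item 0.8 -> new Bin 4
  Item 0.62 -> new Bin 5
  Item 0.36 -> Bin 5 (now 0.98)
  Item 0.16 -> Bin 1 (now 0.87)
Total bins used = 5

5


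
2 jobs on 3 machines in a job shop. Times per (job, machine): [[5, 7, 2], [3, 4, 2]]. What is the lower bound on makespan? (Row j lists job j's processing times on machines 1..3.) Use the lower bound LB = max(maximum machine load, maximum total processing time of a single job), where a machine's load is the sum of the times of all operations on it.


Machine loads:
  Machine 1: 5 + 3 = 8
  Machine 2: 7 + 4 = 11
  Machine 3: 2 + 2 = 4
Max machine load = 11
Job totals:
  Job 1: 14
  Job 2: 9
Max job total = 14
Lower bound = max(11, 14) = 14

14


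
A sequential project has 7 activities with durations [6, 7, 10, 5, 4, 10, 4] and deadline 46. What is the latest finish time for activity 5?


LF(activity 5) = deadline - sum of successor durations
Successors: activities 6 through 7 with durations [10, 4]
Sum of successor durations = 14
LF = 46 - 14 = 32

32


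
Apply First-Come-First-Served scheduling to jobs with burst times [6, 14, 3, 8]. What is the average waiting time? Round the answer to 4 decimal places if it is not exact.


FCFS order (as given): [6, 14, 3, 8]
Waiting times:
  Job 1: wait = 0
  Job 2: wait = 6
  Job 3: wait = 20
  Job 4: wait = 23
Sum of waiting times = 49
Average waiting time = 49/4 = 12.25

12.25


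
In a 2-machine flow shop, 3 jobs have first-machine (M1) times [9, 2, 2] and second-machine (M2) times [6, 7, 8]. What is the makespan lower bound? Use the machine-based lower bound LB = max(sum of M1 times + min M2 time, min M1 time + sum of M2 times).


LB1 = sum(M1 times) + min(M2 times) = 13 + 6 = 19
LB2 = min(M1 times) + sum(M2 times) = 2 + 21 = 23
Lower bound = max(LB1, LB2) = max(19, 23) = 23

23


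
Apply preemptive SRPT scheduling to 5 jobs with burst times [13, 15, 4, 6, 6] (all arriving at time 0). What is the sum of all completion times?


Since all jobs arrive at t=0, SRPT equals SPT ordering.
SPT order: [4, 6, 6, 13, 15]
Completion times:
  Job 1: p=4, C=4
  Job 2: p=6, C=10
  Job 3: p=6, C=16
  Job 4: p=13, C=29
  Job 5: p=15, C=44
Total completion time = 4 + 10 + 16 + 29 + 44 = 103

103


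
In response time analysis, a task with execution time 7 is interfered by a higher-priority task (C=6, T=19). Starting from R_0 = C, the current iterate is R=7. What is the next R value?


R_next = C + ceil(R_prev / T_hp) * C_hp
ceil(7 / 19) = ceil(0.3684) = 1
Interference = 1 * 6 = 6
R_next = 7 + 6 = 13

13


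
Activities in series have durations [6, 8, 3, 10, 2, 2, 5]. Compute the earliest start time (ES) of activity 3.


Activity 3 starts after activities 1 through 2 complete.
Predecessor durations: [6, 8]
ES = 6 + 8 = 14

14


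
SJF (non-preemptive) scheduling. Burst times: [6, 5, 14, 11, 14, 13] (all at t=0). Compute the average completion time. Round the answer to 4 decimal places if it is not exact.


SJF order (ascending): [5, 6, 11, 13, 14, 14]
Completion times:
  Job 1: burst=5, C=5
  Job 2: burst=6, C=11
  Job 3: burst=11, C=22
  Job 4: burst=13, C=35
  Job 5: burst=14, C=49
  Job 6: burst=14, C=63
Average completion = 185/6 = 30.8333

30.8333


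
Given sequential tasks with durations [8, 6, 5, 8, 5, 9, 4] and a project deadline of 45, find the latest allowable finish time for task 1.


LF(activity 1) = deadline - sum of successor durations
Successors: activities 2 through 7 with durations [6, 5, 8, 5, 9, 4]
Sum of successor durations = 37
LF = 45 - 37 = 8

8
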